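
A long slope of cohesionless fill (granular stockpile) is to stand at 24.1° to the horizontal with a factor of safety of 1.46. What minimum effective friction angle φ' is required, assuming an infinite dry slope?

FS = tanφ'/tanβ ⇒ tanφ' = FS · tanβ = 1.46 · tan24.1° = 0.6531
φ' = arctan(0.6531) = 33.15°

φ' = 33.1°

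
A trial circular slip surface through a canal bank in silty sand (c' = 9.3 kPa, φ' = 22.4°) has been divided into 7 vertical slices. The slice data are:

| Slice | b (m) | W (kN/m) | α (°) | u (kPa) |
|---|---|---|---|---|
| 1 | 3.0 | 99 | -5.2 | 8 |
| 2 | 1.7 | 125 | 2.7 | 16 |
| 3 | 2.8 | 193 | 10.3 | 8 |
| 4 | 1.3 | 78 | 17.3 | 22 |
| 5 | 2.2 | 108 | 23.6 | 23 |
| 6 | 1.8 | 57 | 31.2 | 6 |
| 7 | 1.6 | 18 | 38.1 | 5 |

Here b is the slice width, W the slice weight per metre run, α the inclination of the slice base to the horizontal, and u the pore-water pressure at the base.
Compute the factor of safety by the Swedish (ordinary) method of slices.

FS = 2.43

Ordinary method of slices: FS = Σ[c'·Δl_i + (W_i cosα_i − u_i·Δl_i)·tanφ'] / Σ W_i sinα_i, with Δl_i = b_i / cosα_i.
Slice 1: Δl = 3.0/cos(-5.2°) = 3.012 m; N'_1 = 99·cos(-5.2°) − 8·3.012 = 74.5; c'Δl = 28.02; W sinα = -9.0
Slice 2: Δl = 1.7/cos2.7° = 1.702 m; N'_2 = 125·cos2.7° − 16·1.702 = 97.6; c'Δl = 15.83; W sinα = 5.9
Slice 3: Δl = 2.8/cos10.3° = 2.846 m; N'_3 = 193·cos10.3° − 8·2.846 = 167.1; c'Δl = 26.47; W sinα = 34.5
Slice 4: Δl = 1.3/cos17.3° = 1.362 m; N'_4 = 78·cos17.3° − 22·1.362 = 44.5; c'Δl = 12.66; W sinα = 23.2
Slice 5: Δl = 2.2/cos23.6° = 2.401 m; N'_5 = 108·cos23.6° − 23·2.401 = 43.7; c'Δl = 22.33; W sinα = 43.2
Slice 6: Δl = 1.8/cos31.2° = 2.104 m; N'_6 = 57·cos31.2° − 6·2.104 = 36.1; c'Δl = 19.57; W sinα = 29.5
Slice 7: Δl = 1.6/cos38.1° = 2.033 m; N'_7 = 18·cos38.1° − 5·2.033 = 4.0; c'Δl = 18.91; W sinα = 11.1
Σc'Δl = 143.8 kN/m; ΣN' = 467.6 kN/m; ΣW sinα = 138.5 kN/m
Resisting = 143.8 + 467.6·tan22.4° = 143.8 + 192.7 = 336.5 kN/m
FS = 336.5 / 138.5 = 2.430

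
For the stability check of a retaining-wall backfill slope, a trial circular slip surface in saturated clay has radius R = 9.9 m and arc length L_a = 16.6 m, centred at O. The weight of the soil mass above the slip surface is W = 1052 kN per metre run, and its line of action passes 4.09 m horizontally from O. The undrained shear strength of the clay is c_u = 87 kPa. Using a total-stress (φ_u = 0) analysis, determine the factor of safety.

Taking moments about the centre O, the resisting moment is provided by the undrained shear strength acting along the arc:
M_R = c_u·L_a·R = 87·16.60·9.9 = 14297.6 kN·m/m
M_D = W·d = 1052·4.09 = 4302.7 kN·m/m
FS = M_R / M_D = 14297.6 / 4302.7 = 3.323

FS = 3.32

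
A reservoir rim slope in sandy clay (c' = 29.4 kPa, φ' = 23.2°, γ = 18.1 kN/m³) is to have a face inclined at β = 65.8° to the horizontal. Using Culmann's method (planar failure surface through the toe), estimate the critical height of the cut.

Culmann's analysis gives the critical failure plane at α_cr = (β + φ')/2 = (65.8 + 23.2)/2 = 44.5°, and the critical height
H_c = (4c'/γ) · sinβ cosφ' / [1 − cos(β − φ')]
    = (4·29.4/18.1) · sin65.8°·cos23.2° / [1 − cos(42.6°)]
    = 6.497 · 0.9121·0.9191 / [1 − 0.7361]
    = 6.497 · 0.8384 / 0.2639
    = 20.64 m

H_c = 20.64 m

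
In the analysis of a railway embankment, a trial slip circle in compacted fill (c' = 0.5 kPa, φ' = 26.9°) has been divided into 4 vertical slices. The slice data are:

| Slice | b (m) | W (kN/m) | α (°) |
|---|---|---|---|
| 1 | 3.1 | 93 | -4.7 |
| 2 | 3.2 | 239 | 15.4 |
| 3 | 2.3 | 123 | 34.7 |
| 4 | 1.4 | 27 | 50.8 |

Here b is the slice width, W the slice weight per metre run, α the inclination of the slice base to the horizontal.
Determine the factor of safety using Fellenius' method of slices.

FS = 1.56

Ordinary method of slices: FS = Σ[c'·Δl_i + (W_i cosα_i)·tanφ'] / Σ W_i sinα_i, with Δl_i = b_i / cosα_i.
Slice 1: Δl = 3.1/cos(-4.7°) = 3.110 m; N'_1 = 93·cos(-4.7°) = 92.7; c'Δl = 1.56; W sinα = -7.6
Slice 2: Δl = 3.2/cos15.4° = 3.319 m; N'_2 = 239·cos15.4° = 230.4; c'Δl = 1.66; W sinα = 63.5
Slice 3: Δl = 2.3/cos34.7° = 2.798 m; N'_3 = 123·cos34.7° = 101.1; c'Δl = 1.40; W sinα = 70.0
Slice 4: Δl = 1.4/cos50.8° = 2.215 m; N'_4 = 27·cos50.8° = 17.1; c'Δl = 1.11; W sinα = 20.9
Σc'Δl = 5.7 kN/m; ΣN' = 441.3 kN/m; ΣW sinα = 146.8 kN/m
Resisting = 5.7 + 441.3·tan26.9° = 5.7 + 223.9 = 229.6 kN/m
FS = 229.6 / 146.8 = 1.564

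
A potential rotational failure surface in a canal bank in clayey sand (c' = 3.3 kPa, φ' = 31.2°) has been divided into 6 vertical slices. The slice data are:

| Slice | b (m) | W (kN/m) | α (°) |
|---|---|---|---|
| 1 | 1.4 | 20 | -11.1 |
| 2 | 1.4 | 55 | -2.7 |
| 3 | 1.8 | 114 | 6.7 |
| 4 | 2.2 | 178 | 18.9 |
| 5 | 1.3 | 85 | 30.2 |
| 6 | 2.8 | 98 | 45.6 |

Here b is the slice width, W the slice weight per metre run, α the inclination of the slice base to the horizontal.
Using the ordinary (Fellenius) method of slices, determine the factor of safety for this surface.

FS = 1.93

Ordinary method of slices: FS = Σ[c'·Δl_i + (W_i cosα_i)·tanφ'] / Σ W_i sinα_i, with Δl_i = b_i / cosα_i.
Slice 1: Δl = 1.4/cos(-11.1°) = 1.427 m; N'_1 = 20·cos(-11.1°) = 19.6; c'Δl = 4.71; W sinα = -3.9
Slice 2: Δl = 1.4/cos(-2.7°) = 1.402 m; N'_2 = 55·cos(-2.7°) = 54.9; c'Δl = 4.63; W sinα = -2.6
Slice 3: Δl = 1.8/cos6.7° = 1.812 m; N'_3 = 114·cos6.7° = 113.2; c'Δl = 5.98; W sinα = 13.3
Slice 4: Δl = 2.2/cos18.9° = 2.325 m; N'_4 = 178·cos18.9° = 168.4; c'Δl = 7.67; W sinα = 57.7
Slice 5: Δl = 1.3/cos30.2° = 1.504 m; N'_5 = 85·cos30.2° = 73.5; c'Δl = 4.96; W sinα = 42.8
Slice 6: Δl = 2.8/cos45.6° = 4.002 m; N'_6 = 98·cos45.6° = 68.6; c'Δl = 13.21; W sinα = 70.0
Σc'Δl = 41.2 kN/m; ΣN' = 498.2 kN/m; ΣW sinα = 177.3 kN/m
Resisting = 41.2 + 498.2·tan31.2° = 41.2 + 301.7 = 342.9 kN/m
FS = 342.9 / 177.3 = 1.934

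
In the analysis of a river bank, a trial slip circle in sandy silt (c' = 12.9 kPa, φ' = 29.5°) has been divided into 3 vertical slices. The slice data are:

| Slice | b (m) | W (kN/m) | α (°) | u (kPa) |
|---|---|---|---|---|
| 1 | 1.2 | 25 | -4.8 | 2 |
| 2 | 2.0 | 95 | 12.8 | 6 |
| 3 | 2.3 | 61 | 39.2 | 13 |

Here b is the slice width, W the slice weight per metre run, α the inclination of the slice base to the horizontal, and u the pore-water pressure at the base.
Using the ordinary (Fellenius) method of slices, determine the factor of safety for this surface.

Ordinary method of slices: FS = Σ[c'·Δl_i + (W_i cosα_i − u_i·Δl_i)·tanφ'] / Σ W_i sinα_i, with Δl_i = b_i / cosα_i.
Slice 1: Δl = 1.2/cos(-4.8°) = 1.204 m; N'_1 = 25·cos(-4.8°) − 2·1.204 = 22.5; c'Δl = 15.53; W sinα = -2.1
Slice 2: Δl = 2.0/cos12.8° = 2.051 m; N'_2 = 95·cos12.8° − 6·2.051 = 80.3; c'Δl = 26.46; W sinα = 21.0
Slice 3: Δl = 2.3/cos39.2° = 2.968 m; N'_3 = 61·cos39.2° − 13·2.968 = 8.7; c'Δl = 38.29; W sinα = 38.6
Σc'Δl = 80.3 kN/m; ΣN' = 111.5 kN/m; ΣW sinα = 57.5 kN/m
Resisting = 80.3 + 111.5·tan29.5° = 80.3 + 63.1 = 143.4 kN/m
FS = 143.4 / 57.5 = 2.493

FS = 2.49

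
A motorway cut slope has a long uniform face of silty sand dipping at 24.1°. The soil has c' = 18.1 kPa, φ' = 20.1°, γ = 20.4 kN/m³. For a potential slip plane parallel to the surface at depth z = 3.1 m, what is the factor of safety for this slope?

FS = 1.59

For an infinite slope with a slip plane parallel to the surface (no pore pressure): FS = [c' + γz cos²β tanφ'] / [γz sinβ cosβ].
γz = 20.4·3.1 = 63.24 kN/m²
Numerator = 18.1 + 63.24·cos²24.1°·tan20.1° = 18.1 + 63.24·0.8333·0.3659 = 37.384 kPa
Denominator = 63.24·sin24.1°·cos24.1° = 63.24·0.4083·0.9128 = 23.572 kPa
FS = 37.384 / 23.572 = 1.586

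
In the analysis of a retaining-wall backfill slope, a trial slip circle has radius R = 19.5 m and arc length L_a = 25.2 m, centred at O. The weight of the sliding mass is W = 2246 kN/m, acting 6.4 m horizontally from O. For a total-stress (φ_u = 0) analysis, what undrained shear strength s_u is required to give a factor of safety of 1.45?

FS = s_u·L_a·R / (W·d), so s_u = FS·W·d / (L_a·R).
s_u = 1.45·2246·6.4 / (25.20·19.5) = 20842.9 / 491.40 = 42.42 kPa

s_u = 42.4 kPa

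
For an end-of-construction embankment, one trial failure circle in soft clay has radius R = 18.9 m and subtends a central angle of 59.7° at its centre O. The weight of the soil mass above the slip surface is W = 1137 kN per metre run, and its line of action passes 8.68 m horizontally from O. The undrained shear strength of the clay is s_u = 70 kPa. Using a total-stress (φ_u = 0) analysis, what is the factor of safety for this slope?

Taking moments about the centre O, the resisting moment is provided by the undrained shear strength acting along the arc:
Arc length L_a = R·θ = 18.9·(59.7°·π/180) = 18.9·1.0420 = 19.69 m
M_R = s_u·L_a·R = 70·19.69·18.9 = 26053.9 kN·m/m
M_D = W·d = 1137·8.68 = 9869.2 kN·m/m
FS = M_R / M_D = 26053.9 / 9869.2 = 2.640

FS = 2.64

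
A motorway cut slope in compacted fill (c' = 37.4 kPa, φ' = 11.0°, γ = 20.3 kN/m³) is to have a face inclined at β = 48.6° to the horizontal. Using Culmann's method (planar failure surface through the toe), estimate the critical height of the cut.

Culmann's analysis gives the critical failure plane at α_cr = (β + φ')/2 = (48.6 + 11.0)/2 = 29.8°, and the critical height
H_c = (4c'/γ) · sinβ cosφ' / [1 − cos(β − φ')]
    = (4·37.4/20.3) · sin48.6°·cos11.0° / [1 − cos(37.6°)]
    = 7.369 · 0.7501·0.9816 / [1 − 0.7923]
    = 7.369 · 0.7363 / 0.2077
    = 26.12 m

H_c = 26.12 m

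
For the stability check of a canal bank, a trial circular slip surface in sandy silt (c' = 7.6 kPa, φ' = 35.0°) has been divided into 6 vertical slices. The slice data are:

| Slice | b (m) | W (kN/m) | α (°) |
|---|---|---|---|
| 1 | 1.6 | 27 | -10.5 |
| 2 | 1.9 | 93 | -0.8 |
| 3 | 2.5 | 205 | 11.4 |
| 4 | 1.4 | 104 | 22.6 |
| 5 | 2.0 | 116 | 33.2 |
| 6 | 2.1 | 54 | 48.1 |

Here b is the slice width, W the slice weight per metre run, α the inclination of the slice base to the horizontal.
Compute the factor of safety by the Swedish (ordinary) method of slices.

FS = 2.72

Ordinary method of slices: FS = Σ[c'·Δl_i + (W_i cosα_i)·tanφ'] / Σ W_i sinα_i, with Δl_i = b_i / cosα_i.
Slice 1: Δl = 1.6/cos(-10.5°) = 1.627 m; N'_1 = 27·cos(-10.5°) = 26.5; c'Δl = 12.37; W sinα = -4.9
Slice 2: Δl = 1.9/cos(-0.8°) = 1.900 m; N'_2 = 93·cos(-0.8°) = 93.0; c'Δl = 14.44; W sinα = -1.3
Slice 3: Δl = 2.5/cos11.4° = 2.550 m; N'_3 = 205·cos11.4° = 201.0; c'Δl = 19.38; W sinα = 40.5
Slice 4: Δl = 1.4/cos22.6° = 1.516 m; N'_4 = 104·cos22.6° = 96.0; c'Δl = 11.53; W sinα = 40.0
Slice 5: Δl = 2.0/cos33.2° = 2.390 m; N'_5 = 116·cos33.2° = 97.1; c'Δl = 18.17; W sinα = 63.5
Slice 6: Δl = 2.1/cos48.1° = 3.145 m; N'_6 = 54·cos48.1° = 36.1; c'Δl = 23.90; W sinα = 40.2
Σc'Δl = 99.8 kN/m; ΣN' = 549.6 kN/m; ΣW sinα = 178.0 kN/m
Resisting = 99.8 + 549.6·tan35.0° = 99.8 + 384.9 = 484.6 kN/m
FS = 484.6 / 178.0 = 2.723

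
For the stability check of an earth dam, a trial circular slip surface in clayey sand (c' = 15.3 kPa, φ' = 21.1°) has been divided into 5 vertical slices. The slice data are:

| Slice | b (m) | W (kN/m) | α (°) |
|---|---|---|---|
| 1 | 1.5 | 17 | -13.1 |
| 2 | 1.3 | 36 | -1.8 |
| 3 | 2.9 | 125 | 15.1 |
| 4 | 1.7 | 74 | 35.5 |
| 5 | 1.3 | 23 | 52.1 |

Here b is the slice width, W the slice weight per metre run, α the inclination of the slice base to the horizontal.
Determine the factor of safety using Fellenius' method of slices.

FS = 2.81

Ordinary method of slices: FS = Σ[c'·Δl_i + (W_i cosα_i)·tanφ'] / Σ W_i sinα_i, with Δl_i = b_i / cosα_i.
Slice 1: Δl = 1.5/cos(-13.1°) = 1.540 m; N'_1 = 17·cos(-13.1°) = 16.6; c'Δl = 23.56; W sinα = -3.9
Slice 2: Δl = 1.3/cos(-1.8°) = 1.301 m; N'_2 = 36·cos(-1.8°) = 36.0; c'Δl = 19.90; W sinα = -1.1
Slice 3: Δl = 2.9/cos15.1° = 3.004 m; N'_3 = 125·cos15.1° = 120.7; c'Δl = 45.96; W sinα = 32.6
Slice 4: Δl = 1.7/cos35.5° = 2.088 m; N'_4 = 74·cos35.5° = 60.2; c'Δl = 31.95; W sinα = 43.0
Slice 5: Δl = 1.3/cos52.1° = 2.116 m; N'_5 = 23·cos52.1° = 14.1; c'Δl = 32.38; W sinα = 18.1
Σc'Δl = 153.7 kN/m; ΣN' = 247.6 kN/m; ΣW sinα = 88.7 kN/m
Resisting = 153.7 + 247.6·tan21.1° = 153.7 + 95.5 = 249.3 kN/m
FS = 249.3 / 88.7 = 2.810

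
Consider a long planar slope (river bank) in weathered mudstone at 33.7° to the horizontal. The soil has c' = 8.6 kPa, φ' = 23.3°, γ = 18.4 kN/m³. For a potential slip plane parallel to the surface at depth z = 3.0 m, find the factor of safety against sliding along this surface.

FS = 0.98

For an infinite slope with a slip plane parallel to the surface (no pore pressure): FS = [c' + γz cos²β tanφ'] / [γz sinβ cosβ].
γz = 18.4·3.0 = 55.20 kN/m²
Numerator = 8.6 + 55.20·cos²33.7°·tan23.3° = 8.6 + 55.20·0.6921·0.4307 = 25.054 kPa
Denominator = 55.20·sin33.7°·cos33.7° = 55.20·0.5548·0.8320 = 25.481 kPa
FS = 25.054 / 25.481 = 0.983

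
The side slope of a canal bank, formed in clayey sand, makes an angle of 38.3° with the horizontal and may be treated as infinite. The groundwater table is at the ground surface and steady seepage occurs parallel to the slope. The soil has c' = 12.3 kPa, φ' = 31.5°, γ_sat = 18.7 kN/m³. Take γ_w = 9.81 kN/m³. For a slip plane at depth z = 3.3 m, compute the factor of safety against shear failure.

With seepage parallel to the slope and the water table at the surface, the effective normal stress on the slip plane uses the buoyant unit weight γ' = γ_sat − γ_w while the driving shear stress uses γ_sat:
FS = [c' + γ' z cos²β tanφ'] / [γ_sat z sinβ cosβ]
γ' = 18.7 − 9.81 = 8.89 kN/m³
Numerator = 12.3 + 8.89·3.3·cos²38.3°·tan31.5° = 12.3 + 8.89·3.3·0.6159·0.6128 = 23.372 kPa
Denominator = 18.7·3.3·sin38.3°·cos38.3° = 18.7·3.3·0.6198·0.7848 = 30.015 kPa
FS = 23.372 / 30.015 = 0.779

FS = 0.78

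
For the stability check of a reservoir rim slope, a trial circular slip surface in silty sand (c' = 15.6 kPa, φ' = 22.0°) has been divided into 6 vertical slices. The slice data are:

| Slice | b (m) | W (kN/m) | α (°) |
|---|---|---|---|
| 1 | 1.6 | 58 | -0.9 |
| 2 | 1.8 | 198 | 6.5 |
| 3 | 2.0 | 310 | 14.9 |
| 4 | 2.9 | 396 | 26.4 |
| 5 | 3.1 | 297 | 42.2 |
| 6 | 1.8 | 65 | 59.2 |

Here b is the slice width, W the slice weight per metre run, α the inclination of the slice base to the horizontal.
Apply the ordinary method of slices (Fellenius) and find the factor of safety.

FS = 1.36

Ordinary method of slices: FS = Σ[c'·Δl_i + (W_i cosα_i)·tanφ'] / Σ W_i sinα_i, with Δl_i = b_i / cosα_i.
Slice 1: Δl = 1.6/cos(-0.9°) = 1.600 m; N'_1 = 58·cos(-0.9°) = 58.0; c'Δl = 24.96; W sinα = -0.9
Slice 2: Δl = 1.8/cos6.5° = 1.812 m; N'_2 = 198·cos6.5° = 196.7; c'Δl = 28.26; W sinα = 22.4
Slice 3: Δl = 2.0/cos14.9° = 2.070 m; N'_3 = 310·cos14.9° = 299.6; c'Δl = 32.29; W sinα = 79.7
Slice 4: Δl = 2.9/cos26.4° = 3.238 m; N'_4 = 396·cos26.4° = 354.7; c'Δl = 50.51; W sinα = 176.1
Slice 5: Δl = 3.1/cos42.2° = 4.185 m; N'_5 = 297·cos42.2° = 220.0; c'Δl = 65.28; W sinα = 199.5
Slice 6: Δl = 1.8/cos59.2° = 3.515 m; N'_6 = 65·cos59.2° = 33.3; c'Δl = 54.84; W sinα = 55.8
Σc'Δl = 256.1 kN/m; ΣN' = 1162.3 kN/m; ΣW sinα = 532.6 kN/m
Resisting = 256.1 + 1162.3·tan22.0° = 256.1 + 469.6 = 725.7 kN/m
FS = 725.7 / 532.6 = 1.363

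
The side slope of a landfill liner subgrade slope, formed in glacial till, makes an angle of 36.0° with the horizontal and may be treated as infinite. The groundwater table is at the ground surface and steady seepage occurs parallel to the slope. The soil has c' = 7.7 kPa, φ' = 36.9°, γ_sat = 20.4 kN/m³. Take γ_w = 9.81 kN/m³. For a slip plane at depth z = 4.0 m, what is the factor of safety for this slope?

FS = 0.73

With seepage parallel to the slope and the water table at the surface, the effective normal stress on the slip plane uses the buoyant unit weight γ' = γ_sat − γ_w while the driving shear stress uses γ_sat:
FS = [c' + γ' z cos²β tanφ'] / [γ_sat z sinβ cosβ]
γ' = 20.4 − 9.81 = 10.59 kN/m³
Numerator = 7.7 + 10.59·4.0·cos²36.0°·tan36.9° = 7.7 + 10.59·4.0·0.6545·0.7508 = 28.517 kPa
Denominator = 20.4·4.0·sin36.0°·cos36.0° = 20.4·4.0·0.5878·0.8090 = 38.803 kPa
FS = 28.517 / 38.803 = 0.735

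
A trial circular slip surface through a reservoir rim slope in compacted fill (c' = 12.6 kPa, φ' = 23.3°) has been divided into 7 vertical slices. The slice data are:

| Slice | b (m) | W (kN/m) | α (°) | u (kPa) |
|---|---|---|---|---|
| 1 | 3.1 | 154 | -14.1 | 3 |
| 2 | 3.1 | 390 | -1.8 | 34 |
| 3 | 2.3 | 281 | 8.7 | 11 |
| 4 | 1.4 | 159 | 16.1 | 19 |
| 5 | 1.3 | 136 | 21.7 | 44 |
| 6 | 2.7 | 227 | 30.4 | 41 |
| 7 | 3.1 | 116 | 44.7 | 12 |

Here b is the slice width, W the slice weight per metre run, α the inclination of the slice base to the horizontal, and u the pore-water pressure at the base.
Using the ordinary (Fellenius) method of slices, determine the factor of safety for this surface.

Ordinary method of slices: FS = Σ[c'·Δl_i + (W_i cosα_i − u_i·Δl_i)·tanφ'] / Σ W_i sinα_i, with Δl_i = b_i / cosα_i.
Slice 1: Δl = 3.1/cos(-14.1°) = 3.196 m; N'_1 = 154·cos(-14.1°) − 3·3.196 = 139.8; c'Δl = 40.27; W sinα = -37.5
Slice 2: Δl = 3.1/cos(-1.8°) = 3.102 m; N'_2 = 390·cos(-1.8°) − 34·3.102 = 284.4; c'Δl = 39.08; W sinα = -12.3
Slice 3: Δl = 2.3/cos8.7° = 2.327 m; N'_3 = 281·cos8.7° − 11·2.327 = 252.2; c'Δl = 29.32; W sinα = 42.5
Slice 4: Δl = 1.4/cos16.1° = 1.457 m; N'_4 = 159·cos16.1° − 19·1.457 = 125.1; c'Δl = 18.36; W sinα = 44.1
Slice 5: Δl = 1.3/cos21.7° = 1.399 m; N'_5 = 136·cos21.7° − 44·1.399 = 64.8; c'Δl = 17.63; W sinα = 50.3
Slice 6: Δl = 2.7/cos30.4° = 3.130 m; N'_6 = 227·cos30.4° − 41·3.130 = 67.4; c'Δl = 39.44; W sinα = 114.9
Slice 7: Δl = 3.1/cos44.7° = 4.361 m; N'_7 = 116·cos44.7° − 12·4.361 = 30.1; c'Δl = 54.95; W sinα = 81.6
Σc'Δl = 239.1 kN/m; ΣN' = 963.7 kN/m; ΣW sinα = 283.6 kN/m
Resisting = 239.1 + 963.7·tan23.3° = 239.1 + 415.1 = 654.1 kN/m
FS = 654.1 / 283.6 = 2.307

FS = 2.31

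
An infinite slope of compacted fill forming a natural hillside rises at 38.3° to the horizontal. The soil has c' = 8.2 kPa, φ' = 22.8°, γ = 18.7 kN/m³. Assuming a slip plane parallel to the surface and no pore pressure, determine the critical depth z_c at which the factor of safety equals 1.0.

Setting FS = 1.00 in FS = [c' + γz cos²β tanφ'] / [γz sinβ cosβ] and solving for z:
z = c' / [γ cosβ (FS·sinβ − cosβ·tanφ')]
  = 8.2 / [18.7·cos38.3°·(1.00·sin38.3° − cos38.3°·tan22.8°)]
  = 8.2 / [18.7·0.7848·(1.00·0.6198 − 0.7848·0.4204)]
  = 8.2 / 4.2542 = 1.927 m

z_c = 1.93 m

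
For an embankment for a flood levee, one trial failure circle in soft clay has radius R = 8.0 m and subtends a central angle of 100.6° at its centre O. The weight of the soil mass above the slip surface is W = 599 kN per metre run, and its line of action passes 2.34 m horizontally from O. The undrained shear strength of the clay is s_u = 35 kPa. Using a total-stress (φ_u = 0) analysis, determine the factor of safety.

FS = 2.81

Taking moments about the centre O, the resisting moment is provided by the undrained shear strength acting along the arc:
Arc length L_a = R·θ = 8.0·(100.6°·π/180) = 8.0·1.7558 = 14.05 m
M_R = s_u·L_a·R = 35·14.05·8.0 = 3933.0 kN·m/m
M_D = W·d = 599·2.34 = 1401.7 kN·m/m
FS = M_R / M_D = 3933.0 / 1401.7 = 2.806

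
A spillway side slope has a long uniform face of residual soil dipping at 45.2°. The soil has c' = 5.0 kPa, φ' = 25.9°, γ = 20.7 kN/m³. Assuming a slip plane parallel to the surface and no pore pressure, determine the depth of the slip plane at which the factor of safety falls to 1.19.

z = 0.68 m

Setting FS = 1.19 in FS = [c' + γz cos²β tanφ'] / [γz sinβ cosβ] and solving for z:
z = c' / [γ cosβ (FS·sinβ − cosβ·tanφ')]
  = 5.0 / [20.7·cos45.2°·(1.19·sin45.2° − cos45.2°·tan25.9°)]
  = 5.0 / [20.7·0.7046·(1.19·0.7096 − 0.7046·0.4856)]
  = 5.0 / 7.3256 = 0.683 m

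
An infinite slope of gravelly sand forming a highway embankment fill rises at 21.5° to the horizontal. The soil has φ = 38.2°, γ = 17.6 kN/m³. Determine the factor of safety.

FS = 2.00

For a dry cohesionless infinite slope the factor of safety is FS = tanφ / tanβ.
FS = tan38.2° / tan21.5° = 0.7869 / 0.3939 = 1.998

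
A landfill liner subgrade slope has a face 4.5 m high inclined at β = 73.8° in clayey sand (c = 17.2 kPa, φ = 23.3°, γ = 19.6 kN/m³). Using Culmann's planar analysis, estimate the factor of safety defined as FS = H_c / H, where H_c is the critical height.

FS = 1.89

H_c = (4c/γ) · sinβ cosφ / [1 − cos(β − φ)]
    = (4·17.2/19.6) · sin73.8°·cos23.3° / [1 − cos50.5°]
    = 3.510 · 0.8820 / 0.3639 = 8.51 m
FS = H_c / H = 8.51 / 4.5 = 1.890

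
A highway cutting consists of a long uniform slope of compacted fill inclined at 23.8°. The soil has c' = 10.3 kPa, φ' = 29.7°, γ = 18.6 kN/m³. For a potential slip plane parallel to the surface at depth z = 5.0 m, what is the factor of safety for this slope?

For an infinite slope with a slip plane parallel to the surface (no pore pressure): FS = [c' + γz cos²β tanφ'] / [γz sinβ cosβ].
γz = 18.6·5.0 = 93.00 kN/m²
Numerator = 10.3 + 93.00·cos²23.8°·tan29.7° = 10.3 + 93.00·0.8372·0.5704 = 54.708 kPa
Denominator = 93.00·sin23.8°·cos23.8° = 93.00·0.4035·0.9150 = 34.338 kPa
FS = 54.708 / 34.338 = 1.593

FS = 1.59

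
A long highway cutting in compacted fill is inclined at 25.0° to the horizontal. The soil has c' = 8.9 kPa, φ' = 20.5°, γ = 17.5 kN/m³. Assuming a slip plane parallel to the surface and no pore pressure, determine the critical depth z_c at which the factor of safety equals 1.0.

Setting FS = 1.00 in FS = [c' + γz cos²β tanφ'] / [γz sinβ cosβ] and solving for z:
z = c' / [γ cosβ (FS·sinβ − cosβ·tanφ')]
  = 8.9 / [17.5·cos25.0°·(1.00·sin25.0° − cos25.0°·tan20.5°)]
  = 8.9 / [17.5·0.9063·(1.00·0.4226 − 0.9063·0.3739)]
  = 8.9 / 1.3285 = 6.699 m

z_c = 6.70 m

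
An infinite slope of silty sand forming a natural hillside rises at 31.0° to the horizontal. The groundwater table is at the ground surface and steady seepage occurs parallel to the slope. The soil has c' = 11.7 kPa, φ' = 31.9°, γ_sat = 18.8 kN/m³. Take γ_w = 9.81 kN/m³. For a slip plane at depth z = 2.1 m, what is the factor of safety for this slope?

With seepage parallel to the slope and the water table at the surface, the effective normal stress on the slip plane uses the buoyant unit weight γ' = γ_sat − γ_w while the driving shear stress uses γ_sat:
FS = [c' + γ' z cos²β tanφ'] / [γ_sat z sinβ cosβ]
γ' = 18.8 − 9.81 = 8.99 kN/m³
Numerator = 11.7 + 8.99·2.1·cos²31.0°·tan31.9° = 11.7 + 8.99·2.1·0.7347·0.6224 = 20.334 kPa
Denominator = 18.8·2.1·sin31.0°·cos31.0° = 18.8·2.1·0.5150·0.8572 = 17.429 kPa
FS = 20.334 / 17.429 = 1.167

FS = 1.17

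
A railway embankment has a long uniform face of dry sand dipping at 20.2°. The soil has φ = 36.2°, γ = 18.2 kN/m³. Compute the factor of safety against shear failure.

For a dry cohesionless infinite slope the factor of safety is FS = tanφ / tanβ.
FS = tan36.2° / tan20.2° = 0.7319 / 0.3679 = 1.989

FS = 1.99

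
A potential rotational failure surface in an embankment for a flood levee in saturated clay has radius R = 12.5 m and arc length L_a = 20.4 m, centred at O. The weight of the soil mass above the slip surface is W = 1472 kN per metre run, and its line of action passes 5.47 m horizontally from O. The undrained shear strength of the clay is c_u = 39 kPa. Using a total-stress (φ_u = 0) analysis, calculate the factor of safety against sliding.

Taking moments about the centre O, the resisting moment is provided by the undrained shear strength acting along the arc:
M_R = c_u·L_a·R = 39·20.40·12.5 = 9945.0 kN·m/m
M_D = W·d = 1472·5.47 = 8051.8 kN·m/m
FS = M_R / M_D = 9945.0 / 8051.8 = 1.235

FS = 1.24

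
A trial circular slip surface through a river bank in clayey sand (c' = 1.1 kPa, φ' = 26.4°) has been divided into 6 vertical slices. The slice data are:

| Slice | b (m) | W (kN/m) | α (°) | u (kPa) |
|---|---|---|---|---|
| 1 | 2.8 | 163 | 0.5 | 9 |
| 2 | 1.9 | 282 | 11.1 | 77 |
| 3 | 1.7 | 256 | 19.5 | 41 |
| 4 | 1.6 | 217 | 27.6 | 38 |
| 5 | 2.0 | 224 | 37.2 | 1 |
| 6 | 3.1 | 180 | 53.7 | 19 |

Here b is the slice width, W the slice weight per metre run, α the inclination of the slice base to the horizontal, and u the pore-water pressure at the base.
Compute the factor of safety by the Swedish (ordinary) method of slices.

FS = 0.74

Ordinary method of slices: FS = Σ[c'·Δl_i + (W_i cosα_i − u_i·Δl_i)·tanφ'] / Σ W_i sinα_i, with Δl_i = b_i / cosα_i.
Slice 1: Δl = 2.8/cos0.5° = 2.800 m; N'_1 = 163·cos0.5° − 9·2.800 = 137.8; c'Δl = 3.08; W sinα = 1.4
Slice 2: Δl = 1.9/cos11.1° = 1.936 m; N'_2 = 282·cos11.1° − 77·1.936 = 127.6; c'Δl = 2.13; W sinα = 54.3
Slice 3: Δl = 1.7/cos19.5° = 1.803 m; N'_3 = 256·cos19.5° − 41·1.803 = 167.4; c'Δl = 1.98; W sinα = 85.5
Slice 4: Δl = 1.6/cos27.6° = 1.805 m; N'_4 = 217·cos27.6° − 38·1.805 = 123.7; c'Δl = 1.99; W sinα = 100.5
Slice 5: Δl = 2.0/cos37.2° = 2.511 m; N'_5 = 224·cos37.2° − 1·2.511 = 175.9; c'Δl = 2.76; W sinα = 135.4
Slice 6: Δl = 3.1/cos53.7° = 5.236 m; N'_6 = 180·cos53.7° − 19·5.236 = 7.1; c'Δl = 5.76; W sinα = 145.1
Σc'Δl = 17.7 kN/m; ΣN' = 739.5 kN/m; ΣW sinα = 522.2 kN/m
Resisting = 17.7 + 739.5·tan26.4° = 17.7 + 367.1 = 384.8 kN/m
FS = 384.8 / 522.2 = 0.737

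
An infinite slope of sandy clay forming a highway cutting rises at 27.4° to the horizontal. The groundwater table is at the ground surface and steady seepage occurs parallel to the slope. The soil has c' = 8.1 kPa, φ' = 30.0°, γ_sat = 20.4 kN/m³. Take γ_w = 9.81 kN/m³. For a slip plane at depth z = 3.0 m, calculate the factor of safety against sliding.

With seepage parallel to the slope and the water table at the surface, the effective normal stress on the slip plane uses the buoyant unit weight γ' = γ_sat − γ_w while the driving shear stress uses γ_sat:
FS = [c' + γ' z cos²β tanφ'] / [γ_sat z sinβ cosβ]
γ' = 20.4 − 9.81 = 10.59 kN/m³
Numerator = 8.1 + 10.59·3.0·cos²27.4°·tan30.0° = 8.1 + 10.59·3.0·0.7882·0.5774 = 22.558 kPa
Denominator = 20.4·3.0·sin27.4°·cos27.4° = 20.4·3.0·0.4602·0.8878 = 25.005 kPa
FS = 22.558 / 25.005 = 0.902

FS = 0.90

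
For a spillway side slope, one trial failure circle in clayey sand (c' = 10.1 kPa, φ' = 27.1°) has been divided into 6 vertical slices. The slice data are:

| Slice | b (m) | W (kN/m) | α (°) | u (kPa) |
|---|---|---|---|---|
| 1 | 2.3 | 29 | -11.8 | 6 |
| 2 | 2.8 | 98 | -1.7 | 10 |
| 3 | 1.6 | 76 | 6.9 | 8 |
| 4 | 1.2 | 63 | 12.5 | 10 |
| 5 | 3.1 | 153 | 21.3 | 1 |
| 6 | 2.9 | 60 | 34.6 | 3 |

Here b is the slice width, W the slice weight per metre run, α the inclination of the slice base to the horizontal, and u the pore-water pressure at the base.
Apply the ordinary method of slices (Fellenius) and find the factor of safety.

FS = 3.30

Ordinary method of slices: FS = Σ[c'·Δl_i + (W_i cosα_i − u_i·Δl_i)·tanφ'] / Σ W_i sinα_i, with Δl_i = b_i / cosα_i.
Slice 1: Δl = 2.3/cos(-11.8°) = 2.350 m; N'_1 = 29·cos(-11.8°) − 6·2.350 = 14.3; c'Δl = 23.73; W sinα = -5.9
Slice 2: Δl = 2.8/cos(-1.7°) = 2.801 m; N'_2 = 98·cos(-1.7°) − 10·2.801 = 69.9; c'Δl = 28.29; W sinα = -2.9
Slice 3: Δl = 1.6/cos6.9° = 1.612 m; N'_3 = 76·cos6.9° − 8·1.612 = 62.6; c'Δl = 16.28; W sinα = 9.1
Slice 4: Δl = 1.2/cos12.5° = 1.229 m; N'_4 = 63·cos12.5° − 10·1.229 = 49.2; c'Δl = 12.41; W sinα = 13.6
Slice 5: Δl = 3.1/cos21.3° = 3.327 m; N'_5 = 153·cos21.3° − 1·3.327 = 139.2; c'Δl = 33.61; W sinα = 55.6
Slice 6: Δl = 2.9/cos34.6° = 3.523 m; N'_6 = 60·cos34.6° − 3·3.523 = 38.8; c'Δl = 35.58; W sinα = 34.1
Σc'Δl = 149.9 kN/m; ΣN' = 374.0 kN/m; ΣW sinα = 103.6 kN/m
Resisting = 149.9 + 374.0·tan27.1° = 149.9 + 191.4 = 341.3 kN/m
FS = 341.3 / 103.6 = 3.295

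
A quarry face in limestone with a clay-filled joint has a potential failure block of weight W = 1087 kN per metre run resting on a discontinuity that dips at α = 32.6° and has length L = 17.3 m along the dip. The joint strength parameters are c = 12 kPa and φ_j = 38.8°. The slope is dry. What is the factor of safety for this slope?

Resolving the block weight along and normal to the plane and applying the Mohr–Coulomb strength on the joint:
N' = W cosα = 1087·cos32.6° = 915.7 kN/m
Driving force T = W sinα = 1087·sin32.6° = 585.6 kN/m
Resisting force R = c·L + N'·tanφ_j = 12·17.3 + 915.7·tan38.8° = 207.6 + 736.3 = 943.9 kN/m
FS = R / T = 943.9 / 585.6 = 1.612

FS = 1.61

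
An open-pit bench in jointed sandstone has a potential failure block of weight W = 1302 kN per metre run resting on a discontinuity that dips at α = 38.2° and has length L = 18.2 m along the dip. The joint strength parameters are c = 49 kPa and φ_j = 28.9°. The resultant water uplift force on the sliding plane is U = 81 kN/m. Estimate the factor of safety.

FS = 1.75

Resolving the block weight along and normal to the plane and applying the Mohr–Coulomb strength on the joint:
N' = W cosα − U = 1302·cos38.2° − 81 = 942.2 kN/m
Driving force T = W sinα = 1302·sin38.2° = 805.2 kN/m
Resisting force R = c·L + N'·tanφ_j = 49·18.2 + 942.2·tan28.9° = 891.8 + 520.1 = 1411.9 kN/m
FS = R / T = 1411.9 / 805.2 = 1.754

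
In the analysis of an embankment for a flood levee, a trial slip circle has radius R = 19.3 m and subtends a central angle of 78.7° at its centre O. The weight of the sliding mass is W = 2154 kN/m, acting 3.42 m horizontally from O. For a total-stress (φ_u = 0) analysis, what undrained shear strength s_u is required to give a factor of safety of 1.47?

FS = s_u·L_a·R / (W·d), so s_u = FS·W·d / (L_a·R).
Arc length L_a = R·θ = 19.3·(78.7°·π/180) = 19.3·1.3736 = 26.51 m
s_u = 1.47·2154·3.42 / (26.51·19.3) = 10829.0 / 511.64 = 21.17 kPa

s_u = 21.2 kPa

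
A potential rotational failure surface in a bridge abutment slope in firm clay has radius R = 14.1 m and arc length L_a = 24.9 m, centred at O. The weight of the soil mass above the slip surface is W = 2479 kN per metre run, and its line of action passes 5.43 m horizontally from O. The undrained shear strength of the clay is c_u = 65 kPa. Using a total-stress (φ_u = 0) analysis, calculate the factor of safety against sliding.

FS = 1.70

Taking moments about the centre O, the resisting moment is provided by the undrained shear strength acting along the arc:
M_R = c_u·L_a·R = 65·24.90·14.1 = 22820.8 kN·m/m
M_D = W·d = 2479·5.43 = 13461.0 kN·m/m
FS = M_R / M_D = 22820.8 / 13461.0 = 1.695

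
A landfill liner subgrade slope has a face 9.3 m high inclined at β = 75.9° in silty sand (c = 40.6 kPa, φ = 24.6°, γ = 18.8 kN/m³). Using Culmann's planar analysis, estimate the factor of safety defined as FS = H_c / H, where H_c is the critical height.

H_c = (4c/γ) · sinβ cosφ / [1 − cos(β − φ)]
    = (4·40.6/18.8) · sin75.9°·cos24.6° / [1 − cos51.3°]
    = 8.638 · 0.8818 / 0.3748 = 20.33 m
FS = H_c / H = 20.33 / 9.3 = 2.186

FS = 2.19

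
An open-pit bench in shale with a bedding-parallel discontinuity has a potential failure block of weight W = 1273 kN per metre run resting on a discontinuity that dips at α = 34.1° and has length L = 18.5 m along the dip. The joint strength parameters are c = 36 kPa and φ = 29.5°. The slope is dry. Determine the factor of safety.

Resolving the block weight along and normal to the plane and applying the Mohr–Coulomb strength on the joint:
N' = W cosα = 1273·cos34.1° = 1054.1 kN/m
Driving force T = W sinα = 1273·sin34.1° = 713.7 kN/m
Resisting force R = c·L + N'·tanφ = 36·18.5 + 1054.1·tan29.5° = 666.0 + 596.4 = 1262.4 kN/m
FS = R / T = 1262.4 / 713.7 = 1.769

FS = 1.77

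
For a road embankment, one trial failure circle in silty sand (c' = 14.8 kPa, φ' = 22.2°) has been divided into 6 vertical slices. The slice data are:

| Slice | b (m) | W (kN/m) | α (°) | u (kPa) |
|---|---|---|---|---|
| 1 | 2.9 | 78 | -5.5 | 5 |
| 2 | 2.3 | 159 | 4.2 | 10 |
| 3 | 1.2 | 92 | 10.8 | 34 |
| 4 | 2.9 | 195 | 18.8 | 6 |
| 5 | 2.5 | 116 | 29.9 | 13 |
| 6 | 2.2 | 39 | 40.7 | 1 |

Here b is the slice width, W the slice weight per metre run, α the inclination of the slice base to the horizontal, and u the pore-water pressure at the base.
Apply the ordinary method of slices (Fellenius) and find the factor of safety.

Ordinary method of slices: FS = Σ[c'·Δl_i + (W_i cosα_i − u_i·Δl_i)·tanφ'] / Σ W_i sinα_i, with Δl_i = b_i / cosα_i.
Slice 1: Δl = 2.9/cos(-5.5°) = 2.913 m; N'_1 = 78·cos(-5.5°) − 5·2.913 = 63.1; c'Δl = 43.12; W sinα = -7.5
Slice 2: Δl = 2.3/cos4.2° = 2.306 m; N'_2 = 159·cos4.2° − 10·2.306 = 135.5; c'Δl = 34.13; W sinα = 11.6
Slice 3: Δl = 1.2/cos10.8° = 1.222 m; N'_3 = 92·cos10.8° − 34·1.222 = 48.8; c'Δl = 18.08; W sinα = 17.2
Slice 4: Δl = 2.9/cos18.8° = 3.063 m; N'_4 = 195·cos18.8° − 6·3.063 = 166.2; c'Δl = 45.34; W sinα = 62.8
Slice 5: Δl = 2.5/cos29.9° = 2.884 m; N'_5 = 116·cos29.9° − 13·2.884 = 63.1; c'Δl = 42.68; W sinα = 57.8
Slice 6: Δl = 2.2/cos40.7° = 2.902 m; N'_6 = 39·cos40.7° − 1·2.902 = 26.7; c'Δl = 42.95; W sinα = 25.4
Σc'Δl = 226.3 kN/m; ΣN' = 503.4 kN/m; ΣW sinα = 167.5 kN/m
Resisting = 226.3 + 503.4·tan22.2° = 226.3 + 205.4 = 431.7 kN/m
FS = 431.7 / 167.5 = 2.577

FS = 2.58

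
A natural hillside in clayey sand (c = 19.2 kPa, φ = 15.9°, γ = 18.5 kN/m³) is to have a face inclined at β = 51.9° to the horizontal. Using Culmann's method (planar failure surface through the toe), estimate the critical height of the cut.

H_c = 16.45 m

Culmann's analysis gives the critical failure plane at α_cr = (β + φ)/2 = (51.9 + 15.9)/2 = 33.9°, and the critical height
H_c = (4c/γ) · sinβ cosφ / [1 − cos(β − φ)]
    = (4·19.2/18.5) · sin51.9°·cos15.9° / [1 − cos(36.0°)]
    = 4.151 · 0.7869·0.9617 / [1 − 0.8090]
    = 4.151 · 0.7568 / 0.1910
    = 16.45 m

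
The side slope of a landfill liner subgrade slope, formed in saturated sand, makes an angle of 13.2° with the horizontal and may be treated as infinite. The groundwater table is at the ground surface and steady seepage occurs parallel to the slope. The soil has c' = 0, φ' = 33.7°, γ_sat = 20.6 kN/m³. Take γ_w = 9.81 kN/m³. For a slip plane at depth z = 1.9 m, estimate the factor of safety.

With seepage parallel to the slope and the water table at the surface, the effective normal stress on the slip plane uses the buoyant unit weight γ' = γ_sat − γ_w while the driving shear stress uses γ_sat:
FS = [c' + γ' z cos²β tanφ'] / [γ_sat z sinβ cosβ]
(For c' = 0 this reduces to FS = (γ'/γ_sat)·tanφ'/tanβ.)
γ' = 20.6 − 9.81 = 10.79 kN/m³
Numerator = 0.0 + 10.79·1.9·cos²13.2°·tan33.7° = 0.0 + 10.79·1.9·0.9479·0.6669 = 12.960 kPa
Denominator = 20.6·1.9·sin13.2°·cos13.2° = 20.6·1.9·0.2284·0.9736 = 8.702 kPa
FS = 12.960 / 8.702 = 1.489

FS = 1.49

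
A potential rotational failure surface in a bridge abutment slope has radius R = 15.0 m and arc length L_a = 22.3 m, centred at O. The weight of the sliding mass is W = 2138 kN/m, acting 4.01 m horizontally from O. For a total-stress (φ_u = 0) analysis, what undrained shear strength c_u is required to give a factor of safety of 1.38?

FS = c_u·L_a·R / (W·d), so c_u = FS·W·d / (L_a·R).
c_u = 1.38·2138·4.01 / (22.30·15.0) = 11831.3 / 334.50 = 35.37 kPa

c_u = 35.4 kPa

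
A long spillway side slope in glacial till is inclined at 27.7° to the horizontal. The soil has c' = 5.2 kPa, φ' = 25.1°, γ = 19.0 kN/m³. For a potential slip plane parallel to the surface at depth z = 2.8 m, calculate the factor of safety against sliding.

For an infinite slope with a slip plane parallel to the surface (no pore pressure): FS = [c' + γz cos²β tanφ'] / [γz sinβ cosβ].
γz = 19.0·2.8 = 53.20 kN/m²
Numerator = 5.2 + 53.20·cos²27.7°·tan25.1° = 5.2 + 53.20·0.7839·0.4684 = 24.736 kPa
Denominator = 53.20·sin27.7°·cos27.7° = 53.20·0.4648·0.8854 = 21.895 kPa
FS = 24.736 / 21.895 = 1.130

FS = 1.13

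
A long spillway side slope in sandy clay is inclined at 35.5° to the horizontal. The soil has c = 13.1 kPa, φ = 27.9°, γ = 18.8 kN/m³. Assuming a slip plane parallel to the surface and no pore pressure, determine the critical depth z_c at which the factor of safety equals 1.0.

Setting FS = 1.00 in FS = [c + γz cos²β tanφ] / [γz sinβ cosβ] and solving for z:
z = c / [γ cosβ (FS·sinβ − cosβ·tanφ)]
  = 13.1 / [18.8·cos35.5°·(1.00·sin35.5° − cos35.5°·tan27.9°)]
  = 13.1 / [18.8·0.8141·(1.00·0.5807 − 0.8141·0.5295)]
  = 13.1 / 2.2905 = 5.719 m

z_c = 5.72 m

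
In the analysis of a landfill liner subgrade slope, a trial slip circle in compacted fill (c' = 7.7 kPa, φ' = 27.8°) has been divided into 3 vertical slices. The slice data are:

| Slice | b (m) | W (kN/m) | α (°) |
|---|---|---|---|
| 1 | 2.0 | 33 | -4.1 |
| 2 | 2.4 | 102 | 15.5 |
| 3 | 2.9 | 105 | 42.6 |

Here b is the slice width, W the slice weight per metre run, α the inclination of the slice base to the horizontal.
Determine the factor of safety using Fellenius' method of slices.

FS = 1.82

Ordinary method of slices: FS = Σ[c'·Δl_i + (W_i cosα_i)·tanφ'] / Σ W_i sinα_i, with Δl_i = b_i / cosα_i.
Slice 1: Δl = 2.0/cos(-4.1°) = 2.005 m; N'_1 = 33·cos(-4.1°) = 32.9; c'Δl = 15.44; W sinα = -2.4
Slice 2: Δl = 2.4/cos15.5° = 2.491 m; N'_2 = 102·cos15.5° = 98.3; c'Δl = 19.18; W sinα = 27.3
Slice 3: Δl = 2.9/cos42.6° = 3.940 m; N'_3 = 105·cos42.6° = 77.3; c'Δl = 30.34; W sinα = 71.1
Σc'Δl = 65.0 kN/m; ΣN' = 208.5 kN/m; ΣW sinα = 96.0 kN/m
Resisting = 65.0 + 208.5·tan27.8° = 65.0 + 109.9 = 174.9 kN/m
FS = 174.9 / 96.0 = 1.822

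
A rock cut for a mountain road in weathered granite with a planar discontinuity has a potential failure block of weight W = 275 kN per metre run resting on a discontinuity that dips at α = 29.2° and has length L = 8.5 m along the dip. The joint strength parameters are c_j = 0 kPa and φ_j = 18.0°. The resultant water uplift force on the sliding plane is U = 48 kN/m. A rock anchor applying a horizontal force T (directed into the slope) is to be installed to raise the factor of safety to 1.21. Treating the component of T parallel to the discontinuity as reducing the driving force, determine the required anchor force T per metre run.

Resolving forces along and normal to the sliding plane, with the horizontal anchor force T adding T·sinα to the effective normal force and T·cosα acting up the plane against the driving force:
FS = [c_jL + (W cosα − U + T sinα) tanφ_j] / [W sinα − T cosα]
Without the anchor: N' = 192.1 kN/m, driving T_d = 134.2 kN/m, resisting R = 0·8.5 + 192.1·tan18.0° = 62.4 kN/m, FS = 0.47.
Setting FS = 1.21 and solving for T:
1.21·(134.2 − T cos29.2°) = 62.4 + T sin29.2°·tan18.0°
T·(sin29.2°·tan18.0° + 1.21·cos29.2°) = 1.21·134.2 − 62.4
T·(0.4879·0.3249 + 1.21·0.8729) = 162.3 − 62.4 = 99.9
T·1.2148 = 99.9
T = 82.3 kN/m

T = 82 kN/m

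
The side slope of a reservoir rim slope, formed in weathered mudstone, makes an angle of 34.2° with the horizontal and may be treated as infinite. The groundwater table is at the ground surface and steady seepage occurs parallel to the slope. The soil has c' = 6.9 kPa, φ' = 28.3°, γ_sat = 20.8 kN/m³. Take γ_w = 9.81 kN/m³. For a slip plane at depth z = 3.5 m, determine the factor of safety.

With seepage parallel to the slope and the water table at the surface, the effective normal stress on the slip plane uses the buoyant unit weight γ' = γ_sat − γ_w while the driving shear stress uses γ_sat:
FS = [c' + γ' z cos²β tanφ'] / [γ_sat z sinβ cosβ]
γ' = 20.8 − 9.81 = 10.99 kN/m³
Numerator = 6.9 + 10.99·3.5·cos²34.2°·tan28.3° = 6.9 + 10.99·3.5·0.6841·0.5384 = 21.068 kPa
Denominator = 20.8·3.5·sin34.2°·cos34.2° = 20.8·3.5·0.5621·0.8271 = 33.844 kPa
FS = 21.068 / 33.844 = 0.622

FS = 0.62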